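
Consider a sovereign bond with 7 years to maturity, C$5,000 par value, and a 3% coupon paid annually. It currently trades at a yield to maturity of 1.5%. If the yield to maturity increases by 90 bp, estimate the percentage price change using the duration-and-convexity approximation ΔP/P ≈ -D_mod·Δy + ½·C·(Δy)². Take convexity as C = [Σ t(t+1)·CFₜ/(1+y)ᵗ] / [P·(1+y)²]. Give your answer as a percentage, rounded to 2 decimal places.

With y = 0.015:
  t   CF        PV=CF/(1+0.015)^t    t·PV        t(t+1)·PV
  1       150.00       147.7833       147.7833         295.5665
  2       150.00       145.5993       291.1985         873.5956
  3       150.00       143.4475       430.3426       1,721.3706
  4       150.00       141.3276       565.3105       2,826.5527
  5       150.00       139.2390       696.1952       4,177.1715
  6       150.00       137.1813       823.0880       5,761.6158
  7     5,150.00     4,640.2880    32,482.0158     259,856.1264
  Σ                  5,494.8660    35,435.9340     275,511.9991
P = 5,494.8660; D_Mac = 6.44892 yrs; D_mod = 6.35361 yrs; C = 48.66888.
Duration effect: -6.35361 × (+0.009) = -0.057183
Convexity effect: 0.5 × 48.66888 × (0.009)² = +0.0019711
ΔP/P ≈ -0.057183 + 0.0019711 = -0.055211 = -5.5211%.

-5.52%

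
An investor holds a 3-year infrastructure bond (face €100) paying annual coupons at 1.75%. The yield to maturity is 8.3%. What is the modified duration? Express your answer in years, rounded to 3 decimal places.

2.718 years

Periodic yield y = 0.083. First find Macaulay duration:
  t   CF        PV=CF/(1+0.083)^t    t·PV
  1         1.75         1.6159         1.6159
  2         1.75         1.4920         2.9841
  3       101.75        80.1030       240.3091
  Σ                     83.2110       244.9091
P = 83.2110; Macaulay duration = 244.9091 / 83.2110 = 2.94323 years.
Modified duration = D_Mac / (1 + y) = 2.94323 / 1.083 = 2.71766 years.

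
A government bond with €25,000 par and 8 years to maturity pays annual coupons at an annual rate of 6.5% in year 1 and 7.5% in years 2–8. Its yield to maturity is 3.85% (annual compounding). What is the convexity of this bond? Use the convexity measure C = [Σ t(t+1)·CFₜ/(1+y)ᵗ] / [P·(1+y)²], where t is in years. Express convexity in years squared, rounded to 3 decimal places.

With y = 0.0385:
  t   CF        PV=CF/(1+0.0385)^t    t·PV        t(t+1)·PV
  1     1,625.00     1,564.7569     1,564.7569       3,129.5137
  2     1,875.00     1,738.5543     3,477.1087      10,431.3261
  3     1,875.00     1,674.1014     5,022.3043      20,089.2173
  4     1,875.00     1,612.0380     6,448.1519      32,240.7595
  5     1,875.00     1,552.2754     7,761.3769      46,568.2612
  6     1,875.00     1,494.7283     8,968.3700      62,778.5900
  7     1,875.00     1,439.3147    10,075.2030      80,601.6241
  8    26,875.00    19,865.3612   158,922.8896   1,430,306.0063
  Σ                 30,941.1302   202,240.1612   1,686,145.2982
P = 30,941.1302.
Convexity = Σ t(t+1)·PV / [P·(1+y)²] = 1,686,145.2982 / (30,941.1302 × 1.078482) = 50.52960.

50.530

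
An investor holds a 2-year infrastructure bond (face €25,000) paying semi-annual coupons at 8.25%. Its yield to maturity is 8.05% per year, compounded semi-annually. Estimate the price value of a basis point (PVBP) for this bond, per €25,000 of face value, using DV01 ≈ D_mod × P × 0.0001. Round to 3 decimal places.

Periodic yield y = 0.04025.
  t   CF        PV=CF/(1+0.04025)^t    t·PV
  1     1,031.25       991.3482       991.3482
  2     1,031.25       952.9904     1,905.9807
  3     1,031.25       916.1167     2,748.3500
  4    26,031.25    22,230.2387    88,920.9546
  Σ                 25,090.6939    94,566.6336
P = 25,090.6939; D_Mac = 3.76899 half-year periods = 1.88450 yrs; D_mod = 1.81158 yrs.
DV01 ≈ 1.81158 × 25,090.6939 × 0.0001 = 4.545380.

€4.545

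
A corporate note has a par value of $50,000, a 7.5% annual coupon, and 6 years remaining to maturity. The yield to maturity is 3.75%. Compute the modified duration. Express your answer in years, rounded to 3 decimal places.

4.952 years

Periodic yield y = 0.0375. First find Macaulay duration:
  t   CF        PV=CF/(1+0.0375)^t    t·PV
  1     3,750.00     3,614.4578     3,614.4578
  2     3,750.00     3,483.8148     6,967.6296
  3     3,750.00     3,357.8938    10,073.6813
  4     3,750.00     3,236.5241    12,946.0964
  5     3,750.00     3,119.5413    15,597.7065
  6    53,750.00    43,097.2775   258,583.6651
  Σ                 59,909.5093   307,783.2367
P = 59,909.5093; Macaulay duration = 307,783.2367 / 59,909.5093 = 5.13747 years.
Modified duration = D_Mac / (1 + y) = 5.13747 / 1.0375 = 4.95178 years.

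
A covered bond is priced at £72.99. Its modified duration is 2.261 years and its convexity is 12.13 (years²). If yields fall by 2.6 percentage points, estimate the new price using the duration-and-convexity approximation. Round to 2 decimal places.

Duration effect: -D_mod·Δy = -2.261 × (-0.026) = +0.058786
Convexity effect: ½·C·(Δy)² = 0.5 × 12.13 × (-0.026)² = +0.00409994
ΔP/P ≈ +0.058786 + 0.00409994 = +0.06288594
New price ≈ 72.99 × (1 + 0.06288594) = 77.5800447606.

£77.58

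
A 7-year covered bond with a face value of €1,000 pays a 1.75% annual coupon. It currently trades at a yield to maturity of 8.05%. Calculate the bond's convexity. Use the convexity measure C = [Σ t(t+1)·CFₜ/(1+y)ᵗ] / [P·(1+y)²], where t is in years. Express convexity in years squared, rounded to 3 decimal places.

43.943

With y = 0.0805:
  t   CF        PV=CF/(1+0.0805)^t    t·PV        t(t+1)·PV
  1        17.50        16.1962        16.1962          32.3924
  2        17.50        14.9895        29.9791          89.9373
  3        17.50        13.8728        41.6184         166.4735
  4        17.50        12.8392        51.3569         256.7846
  5        17.50        11.8827        59.4134         356.4802
  6        17.50        10.9974        65.9843         461.8902
  7     1,017.50       591.7810     4,142.4670      33,139.7362
  Σ                    672.5588     4,407.0153      34,503.6943
P = 672.5588.
Convexity = Σ t(t+1)·PV / [P·(1+y)²] = 34,503.6943 / (672.5588 × 1.167480) = 43.94260.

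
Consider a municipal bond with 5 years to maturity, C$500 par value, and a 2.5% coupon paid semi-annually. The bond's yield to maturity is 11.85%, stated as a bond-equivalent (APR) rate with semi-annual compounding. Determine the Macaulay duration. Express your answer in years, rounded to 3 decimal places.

Periodic yield y = 0.05925. Discount each cash flow and weight by its period:
  t   CF        PV=CF/(1+0.05925)^t    t·PV
  1         6.25         5.9004         5.9004
  2         6.25         5.5704        11.1407
  3         6.25         5.2588        15.7763
  4         6.25         4.9646        19.8585
  5         6.25         4.6869        23.4346
  6         6.25         4.4248        26.5485
  7         6.25         4.1773        29.2408
  8         6.25         3.9436        31.5488
  9         6.25         3.7230        33.5071
  10      506.25       284.6953     2,846.9531
  Σ                    327.3450     3,043.9087
Price P = Σ PV = 327.3450.
Macaulay duration = Σ(t·PV) / P = 3,043.9087 / 327.3450 = 9.29878 half-year periods.
In years: 9.29878 / 2 = 4.64939 years.

4.649 years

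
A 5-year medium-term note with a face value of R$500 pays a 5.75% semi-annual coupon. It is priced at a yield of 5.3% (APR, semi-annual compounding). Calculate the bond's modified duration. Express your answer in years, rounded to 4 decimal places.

Periodic yield y = 0.0265. First find Macaulay duration:
  t   CF        PV=CF/(1+0.0265)^t    t·PV
  1       14.375        14.0039        14.0039
  2       14.375        13.6424        27.2847
  3       14.375        13.2902        39.8706
  4       14.375        12.9471        51.7883
  5       14.375        12.6128        63.0642
  6       14.375        12.2872        73.7234
  7       14.375        11.9700        83.7902
  8       14.375        11.6610        93.2881
  9       14.375        11.3600       102.2398
  10     514.375       395.9956     3,959.9556
  Σ                    509.7702     4,509.0088
P = 509.7702; Macaulay duration = 4,509.0088 / 509.7702 = 8.84518 half-year periods = 4.42259 years.
Modified duration = D_Mac / (1 + y) = 4.42259 / 1.0265 = 4.30842 years.

4.3084 years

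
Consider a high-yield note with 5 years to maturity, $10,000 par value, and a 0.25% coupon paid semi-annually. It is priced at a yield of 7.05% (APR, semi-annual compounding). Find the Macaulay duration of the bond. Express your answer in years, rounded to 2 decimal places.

4.97 years

Periodic yield y = 0.03525. Discount each cash flow and weight by its period:
  t   CF        PV=CF/(1+0.03525)^t    t·PV
  1        12.50        12.0744        12.0744
  2        12.50        11.6632        23.3265
  3        12.50        11.2661        33.7984
  4        12.50        10.8825        43.5300
  5        12.50        10.5120        52.5598
  6        12.50        10.1540        60.9242
  7        12.50         9.8083        68.6580
  8        12.50         9.4743        75.7946
  9        12.50         9.1517        82.3655
  10   10,012.50     7,080.9273    70,809.2733
  Σ                  7,175.9139    71,262.3047
Price P = Σ PV = 7,175.9139.
Macaulay duration = Σ(t·PV) / P = 71,262.3047 / 7,175.9139 = 9.93076 half-year periods.
In years: 9.93076 / 2 = 4.96538 years.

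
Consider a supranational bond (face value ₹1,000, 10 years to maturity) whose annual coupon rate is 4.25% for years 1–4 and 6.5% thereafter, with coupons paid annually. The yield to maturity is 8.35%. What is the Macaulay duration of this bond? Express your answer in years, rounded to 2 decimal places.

7.95 years

Periodic yield y = 0.0835. Discount each cash flow and weight by its year:
  t   CF        PV=CF/(1+0.0835)^t    t·PV
  1        42.50        39.2247        39.2247
  2        42.50        36.2019        72.4038
  3        42.50        33.4120       100.2359
  4        42.50        30.8371       123.3483
  5        65.00        43.5280       217.6400
  6        65.00        40.1735       241.0411
  7        65.00        37.0775       259.5428
  8        65.00        34.2202       273.7613
  9        65.00        31.5830       284.2468
  10    1,065.00       477.5957     4,775.9575
  Σ                    803.8536     6,387.4023
Price P = Σ PV = 803.8536.
Macaulay duration = Σ(t·PV) / P = 6,387.4023 / 803.8536 = 7.94598 years.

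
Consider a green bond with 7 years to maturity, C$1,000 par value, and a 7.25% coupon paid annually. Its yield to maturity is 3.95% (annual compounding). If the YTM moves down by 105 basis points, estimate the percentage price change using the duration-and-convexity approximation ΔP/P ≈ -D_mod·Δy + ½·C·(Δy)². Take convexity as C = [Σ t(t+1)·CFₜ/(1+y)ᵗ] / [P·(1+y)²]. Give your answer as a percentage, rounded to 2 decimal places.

With y = 0.0395:
  t   CF        PV=CF/(1+0.0395)^t    t·PV        t(t+1)·PV
  1        72.50        69.7451        69.7451         139.4901
  2        72.50        67.0948       134.1896         402.5689
  3        72.50        64.5453       193.6359         774.5434
  4        72.50        62.0926       248.3705       1,241.8525
  5        72.50        59.7332       298.6658       1,791.9950
  6        72.50        57.4634       344.7802       2,413.4613
  7     1,072.50       817.7600     5,724.3198      45,794.5581
  Σ                  1,198.4343     7,013.7069      52,558.4694
P = 1,198.4343; D_Mac = 5.85239 yrs; D_mod = 5.63001 yrs; C = 40.58630.
Duration effect: -5.63001 × (-0.0105) = +0.059115
Convexity effect: 0.5 × 40.58630 × (-0.0105)² = +0.0022373
ΔP/P ≈ +0.059115 + 0.0022373 = +0.061352 = +6.1352%.

+6.14%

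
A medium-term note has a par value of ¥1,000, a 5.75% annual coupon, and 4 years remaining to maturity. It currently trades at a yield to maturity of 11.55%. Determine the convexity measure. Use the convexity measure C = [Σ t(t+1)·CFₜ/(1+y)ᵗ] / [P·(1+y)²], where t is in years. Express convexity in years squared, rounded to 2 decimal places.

With y = 0.1155:
  t   CF        PV=CF/(1+0.1155)^t    t·PV        t(t+1)·PV
  1        57.50        51.5464        51.5464         103.0928
  2        57.50        46.2092        92.4185         277.2554
  3        57.50        41.4247       124.2740         497.0961
  4     1,057.50       682.9707     2,731.8828      13,659.4142
  Σ                    822.1510     3,000.1217      14,536.8584
P = 822.1510.
Convexity = Σ t(t+1)·PV / [P·(1+y)²] = 14,536.8584 / (822.1510 × 1.244340) = 14.20953.

14.21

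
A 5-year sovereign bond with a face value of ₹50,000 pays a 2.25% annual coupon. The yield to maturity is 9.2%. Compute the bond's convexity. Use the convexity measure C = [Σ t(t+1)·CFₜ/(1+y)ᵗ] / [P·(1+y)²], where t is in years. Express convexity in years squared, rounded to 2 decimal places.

With y = 0.092:
  t   CF        PV=CF/(1+0.092)^t    t·PV        t(t+1)·PV
  1     1,125.00     1,030.2198     1,030.2198       2,060.4396
  2     1,125.00       943.4247     1,886.8494       5,660.5482
  3     1,125.00       863.9420     2,591.8261      10,367.3045
  4     1,125.00       791.1557     3,164.6229      15,823.1143
  5    51,125.00    32,924.5713   164,622.8566     987,737.1397
  Σ                 36,553.3136   173,296.3748   1,021,648.5463
P = 36,553.3136.
Convexity = Σ t(t+1)·PV / [P·(1+y)²] = 1,021,648.5463 / (36,553.3136 × 1.192464) = 23.43848.

23.44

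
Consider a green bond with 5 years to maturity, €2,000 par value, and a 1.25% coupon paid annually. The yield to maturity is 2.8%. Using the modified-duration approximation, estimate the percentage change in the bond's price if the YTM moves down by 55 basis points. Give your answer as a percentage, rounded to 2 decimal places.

+2.61%

Periodic yield y = 0.028. Modified duration first:
  t   CF        PV=CF/(1+0.028)^t    t·PV
  1        25.00        24.3191        24.3191
  2        25.00        23.6567        47.3134
  3        25.00        23.0123        69.0370
  4        25.00        22.3855        89.5422
  5     2,025.00     1,763.8411     8,819.2054
  Σ                  1,857.2147     9,049.4170
P = 1,857.2147; D_Mac = 4.87257 yrs; D_mod = 4.87257/(1+0.028) = 4.73986 yrs.
ΔP/P ≈ -D_mod · Δy = -4.73986 × (-0.0055) = +0.026069 = +2.6069%.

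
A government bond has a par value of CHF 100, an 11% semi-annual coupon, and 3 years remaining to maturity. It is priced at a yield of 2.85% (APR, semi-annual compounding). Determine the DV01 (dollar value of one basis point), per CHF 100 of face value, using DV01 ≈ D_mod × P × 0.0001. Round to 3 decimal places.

CHF 0.033

Periodic yield y = 0.01425.
  t   CF        PV=CF/(1+0.01425)^t    t·PV
  1         5.50         5.4227         5.4227
  2         5.50         5.3465        10.6931
  3         5.50         5.2714        15.8143
  4         5.50         5.1974        20.7894
  5         5.50         5.1243        25.6217
  6       105.50        96.9131       581.4784
  Σ                    123.2755       659.8196
P = 123.2755; D_Mac = 5.35240 half-year periods = 2.67620 yrs; D_mod = 2.63860 yrs.
DV01 ≈ 2.63860 × 123.2755 × 0.0001 = 0.032527.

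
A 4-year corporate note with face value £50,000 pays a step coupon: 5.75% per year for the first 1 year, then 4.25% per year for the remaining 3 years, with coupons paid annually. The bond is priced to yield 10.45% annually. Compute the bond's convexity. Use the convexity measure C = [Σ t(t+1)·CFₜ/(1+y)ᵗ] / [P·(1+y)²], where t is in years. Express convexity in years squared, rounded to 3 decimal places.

With y = 0.1045:
  t   CF        PV=CF/(1+0.1045)^t    t·PV        t(t+1)·PV
  1     2,875.00     2,602.9878     2,602.9878       5,205.9756
  2     2,125.00     1,741.9171     3,483.8343      10,451.5029
  3     2,125.00     1,577.1092     4,731.3277      18,925.3108
  4    52,125.00    35,025.4067   140,101.6269     700,508.1345
  Σ                 40,947.4209   150,919.7767     735,090.9237
P = 40,947.4209.
Convexity = Σ t(t+1)·PV / [P·(1+y)²] = 735,090.9237 / (40,947.4209 × 1.219920) = 14.71577.

14.716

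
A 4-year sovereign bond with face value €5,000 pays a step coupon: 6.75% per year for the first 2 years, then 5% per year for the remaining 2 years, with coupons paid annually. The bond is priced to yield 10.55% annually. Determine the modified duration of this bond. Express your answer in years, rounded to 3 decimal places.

3.269 years

Periodic yield y = 0.1055. First find Macaulay duration:
  t   CF        PV=CF/(1+0.1055)^t    t·PV
  1       337.50       305.2917       305.2917
  2       337.50       276.1571       552.3143
  3       250.00       185.0392       555.1176
  4     5,250.00     3,514.9918    14,059.9672
  Σ                  4,281.4799    15,472.6908
P = 4,281.4799; Macaulay duration = 15,472.6908 / 4,281.4799 = 3.61387 years.
Modified duration = D_Mac / (1 + y) = 3.61387 / 1.1055 = 3.26899 years.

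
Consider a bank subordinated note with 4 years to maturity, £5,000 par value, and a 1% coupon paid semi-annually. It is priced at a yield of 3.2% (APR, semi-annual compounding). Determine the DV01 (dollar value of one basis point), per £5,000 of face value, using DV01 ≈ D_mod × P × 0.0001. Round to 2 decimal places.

Periodic yield y = 0.016.
  t   CF        PV=CF/(1+0.016)^t    t·PV
  1        25.00        24.6063        24.6063
  2        25.00        24.2188        48.4376
  3        25.00        23.8374        71.5122
  4        25.00        23.4620        93.8480
  5        25.00        23.0925       115.4626
  6        25.00        22.7289       136.3732
  7        25.00        22.3709       156.5965
  8     5,025.00     4,425.7452    35,405.9612
  Σ                  4,590.0620    36,052.7977
P = 4,590.0620; D_Mac = 7.85453 half-year periods = 3.92727 yrs; D_mod = 3.86542 yrs.
DV01 ≈ 3.86542 × 4,590.0620 × 0.0001 = 1.774252.

£1.77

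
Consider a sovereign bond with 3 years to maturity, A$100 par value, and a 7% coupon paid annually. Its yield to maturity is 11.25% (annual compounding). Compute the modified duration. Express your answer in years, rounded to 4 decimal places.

Periodic yield y = 0.1125. First find Macaulay duration:
  t   CF        PV=CF/(1+0.1125)^t    t·PV
  1         7.00         6.2921         6.2921
  2         7.00         5.6559        11.3117
  3       107.00        77.7112       233.1337
  Σ                     89.6592       250.7375
P = 89.6592; Macaulay duration = 250.7375 / 89.6592 = 2.79656 years.
Modified duration = D_Mac / (1 + y) = 2.79656 / 1.1125 = 2.51376 years.

2.5138 years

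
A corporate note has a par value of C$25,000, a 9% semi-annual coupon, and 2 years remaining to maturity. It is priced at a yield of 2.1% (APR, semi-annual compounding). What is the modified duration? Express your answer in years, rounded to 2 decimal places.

Periodic yield y = 0.0105. First find Macaulay duration:
  t   CF        PV=CF/(1+0.0105)^t    t·PV
  1     1,125.00     1,113.3102     1,113.3102
  2     1,125.00     1,101.7420     2,203.4839
  3     1,125.00     1,090.2939     3,270.8816
  4    26,125.00    25,055.9589   100,223.8355
  Σ                 28,361.3049   106,811.5113
P = 28,361.3049; Macaulay duration = 106,811.5113 / 28,361.3049 = 3.76610 half-year periods = 1.88305 years.
Modified duration = D_Mac / (1 + y) = 1.88305 / 1.0105 = 1.86348 years.

1.86 years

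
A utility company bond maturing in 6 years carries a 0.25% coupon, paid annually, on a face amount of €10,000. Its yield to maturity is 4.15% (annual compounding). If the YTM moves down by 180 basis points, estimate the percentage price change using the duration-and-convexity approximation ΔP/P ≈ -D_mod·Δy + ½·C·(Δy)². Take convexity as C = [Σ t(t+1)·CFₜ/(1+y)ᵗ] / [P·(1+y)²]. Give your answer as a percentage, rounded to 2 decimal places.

With y = 0.0415:
  t   CF        PV=CF/(1+0.0415)^t    t·PV        t(t+1)·PV
  1        25.00        24.0038        24.0038          48.0077
  2        25.00        23.0474        46.0947         138.2842
  3        25.00        22.1290        66.3871         265.5482
  4        25.00        21.2473        84.9890         424.9452
  5        25.00        20.4006       102.0032         612.0190
  6    10,025.00     7,854.6843    47,128.1059     329,896.7416
  Σ                  7,965.5125    47,451.5838     331,385.5459
P = 7,965.5125; D_Mac = 5.95713 yrs; D_mod = 5.71976 yrs; C = 38.35317.
Duration effect: -5.71976 × (-0.018) = +0.102956
Convexity effect: 0.5 × 38.35317 × (-0.018)² = +0.0062132
ΔP/P ≈ +0.102956 + 0.0062132 = +0.109169 = +10.9169%.

+10.92%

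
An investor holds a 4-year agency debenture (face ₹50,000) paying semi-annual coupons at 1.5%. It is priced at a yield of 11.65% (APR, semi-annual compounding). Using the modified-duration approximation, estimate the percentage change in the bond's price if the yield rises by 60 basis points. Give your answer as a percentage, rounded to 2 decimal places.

-2.19%

Periodic yield y = 0.05825. Modified duration first:
  t   CF        PV=CF/(1+0.05825)^t    t·PV
  1       375.00       354.3586       354.3586
  2       375.00       334.8534       669.7068
  3       375.00       316.4218       949.2655
  4       375.00       299.0048     1,196.0192
  5       375.00       282.5465     1,412.7323
  6       375.00       266.9941     1,601.9644
  7       375.00       252.2977     1,766.0840
  8    50,375.00    32,026.4530   256,211.6238
  Σ                 34,132.9299   264,161.7547
P = 34,132.9299; D_Mac = 7.73921 half-year periods = 3.86960 yrs; D_mod = 3.86960/(1+0.05825) = 3.65661 yrs.
ΔP/P ≈ -D_mod · Δy = -3.65661 × (+0.006) = -0.021940 = -2.1940%.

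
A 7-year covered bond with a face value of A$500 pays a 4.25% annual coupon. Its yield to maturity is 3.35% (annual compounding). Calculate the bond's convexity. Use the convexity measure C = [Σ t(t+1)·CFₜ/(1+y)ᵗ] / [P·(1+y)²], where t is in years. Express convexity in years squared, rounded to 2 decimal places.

With y = 0.0335:
  t   CF        PV=CF/(1+0.0335)^t    t·PV        t(t+1)·PV
  1        21.25        20.5612        20.5612          41.1224
  2        21.25        19.8947        39.7895         119.3684
  3        21.25        19.2499        57.7496         230.9983
  4        21.25        18.6259        74.5036         372.5178
  5        21.25        18.0221        90.1107         540.6644
  6        21.25        17.4380       104.6278         732.3949
  7       521.25       413.8783     2,897.1484      23,177.1872
  Σ                    527.6701     3,284.4908      25,214.2534
P = 527.6701.
Convexity = Σ t(t+1)·PV / [P·(1+y)²] = 25,214.2534 / (527.6701 × 1.068122) = 44.73657.

44.74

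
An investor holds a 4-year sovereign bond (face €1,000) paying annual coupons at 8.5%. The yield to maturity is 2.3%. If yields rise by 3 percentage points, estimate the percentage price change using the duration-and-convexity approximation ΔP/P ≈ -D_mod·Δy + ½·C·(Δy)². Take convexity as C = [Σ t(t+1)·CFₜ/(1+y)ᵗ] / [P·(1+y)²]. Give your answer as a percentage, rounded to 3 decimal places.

With y = 0.023:
  t   CF        PV=CF/(1+0.023)^t    t·PV        t(t+1)·PV
  1        85.00        83.0890        83.0890         166.1779
  2        85.00        81.2209       162.4417         487.3252
  3        85.00        79.3948       238.1844         952.7375
  4     1,085.00       990.6659     3,962.6635      19,813.3175
  Σ                  1,234.3705     4,446.3786      21,419.5582
P = 1,234.3705; D_Mac = 3.60214 yrs; D_mod = 3.52116 yrs; C = 16.58111.
Duration effect: -3.52116 × (+0.03) = -0.105635
Convexity effect: 0.5 × 16.58111 × (0.03)² = +0.0074615
ΔP/P ≈ -0.105635 + 0.0074615 = -0.098173 = -9.8173%.

-9.817%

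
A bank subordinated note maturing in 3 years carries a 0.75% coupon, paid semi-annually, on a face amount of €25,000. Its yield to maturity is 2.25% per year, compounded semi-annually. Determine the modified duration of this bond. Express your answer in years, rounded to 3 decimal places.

Periodic yield y = 0.01125. First find Macaulay duration:
  t   CF        PV=CF/(1+0.01125)^t    t·PV
  1        93.75        92.7070        92.7070
  2        93.75        91.6757       183.3514
  3        93.75        90.6558       271.9674
  4        93.75        89.6473       358.5891
  5        93.75        88.6500       443.2499
  6    25,093.75    23,464.6651   140,787.9903
  Σ                 23,918.0009   142,137.8552
P = 23,918.0009; Macaulay duration = 142,137.8552 / 23,918.0009 = 5.94271 half-year periods = 2.97136 years.
Modified duration = D_Mac / (1 + y) = 2.97136 / 1.01125 = 2.93830 years.

2.938 years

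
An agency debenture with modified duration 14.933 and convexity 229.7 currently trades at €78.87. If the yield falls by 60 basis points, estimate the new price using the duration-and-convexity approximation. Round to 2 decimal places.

Duration effect: -D_mod·Δy = -14.933 × (-0.006) = +0.089598
Convexity effect: ½·C·(Δy)² = 0.5 × 229.7 × (-0.006)² = +0.0041346
ΔP/P ≈ +0.089598 + 0.0041346 = +0.0937326
New price ≈ 78.87 × (1 + 0.0937326) = 86.262690162.

€86.26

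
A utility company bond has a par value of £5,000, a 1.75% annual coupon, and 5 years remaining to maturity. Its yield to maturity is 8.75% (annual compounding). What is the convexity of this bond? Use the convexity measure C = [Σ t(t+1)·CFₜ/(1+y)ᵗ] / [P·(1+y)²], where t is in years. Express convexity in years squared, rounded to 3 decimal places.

With y = 0.0875:
  t   CF        PV=CF/(1+0.0875)^t    t·PV        t(t+1)·PV
  1        87.50        80.4598        80.4598         160.9195
  2        87.50        73.9860       147.9720         443.9160
  3        87.50        68.0331       204.0993         816.3972
  4        87.50        62.5592       250.2367       1,251.1834
  5     5,087.50     3,344.7071    16,723.5356     100,341.2135
  Σ                  3,629.7452    17,406.3033     103,013.6296
P = 3,629.7452.
Convexity = Σ t(t+1)·PV / [P·(1+y)²] = 103,013.6296 / (3,629.7452 × 1.182656) = 23.99717.

23.997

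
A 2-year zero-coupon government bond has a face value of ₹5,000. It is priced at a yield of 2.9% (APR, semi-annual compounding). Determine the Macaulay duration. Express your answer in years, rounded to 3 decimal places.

2.000 years

A zero-coupon bond has a single cash flow at maturity, so its Macaulay duration equals its maturity: 2 years.
(Equivalently: 4 semi-annual periods ÷ 2 = 2 years.)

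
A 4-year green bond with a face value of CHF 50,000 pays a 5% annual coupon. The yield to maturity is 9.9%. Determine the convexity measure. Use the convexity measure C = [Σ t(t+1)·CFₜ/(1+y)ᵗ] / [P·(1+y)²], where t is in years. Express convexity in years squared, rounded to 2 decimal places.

With y = 0.099:
  t   CF        PV=CF/(1+0.099)^t    t·PV        t(t+1)·PV
  1     2,500.00     2,274.7953     2,274.7953       4,549.5905
  2     2,500.00     2,069.8774     4,139.7548      12,419.2644
  3     2,500.00     1,883.4189     5,650.2568      22,601.0272
  4    52,500.00    35,988.8968   143,955.5871     719,777.9355
  Σ                 42,216.9884   156,020.3940     759,347.8176
P = 42,216.9884.
Convexity = Σ t(t+1)·PV / [P·(1+y)²] = 759,347.8176 / (42,216.9884 × 1.207801) = 14.89217.

14.89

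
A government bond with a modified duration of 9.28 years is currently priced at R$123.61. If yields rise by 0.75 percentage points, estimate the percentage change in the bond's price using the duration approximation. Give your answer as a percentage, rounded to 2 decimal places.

-6.96%

Duration approximation: ΔP/P ≈ -D_mod · Δy = -9.28 × (+0.0075) = -0.069600.
As a percentage: -6.9600%.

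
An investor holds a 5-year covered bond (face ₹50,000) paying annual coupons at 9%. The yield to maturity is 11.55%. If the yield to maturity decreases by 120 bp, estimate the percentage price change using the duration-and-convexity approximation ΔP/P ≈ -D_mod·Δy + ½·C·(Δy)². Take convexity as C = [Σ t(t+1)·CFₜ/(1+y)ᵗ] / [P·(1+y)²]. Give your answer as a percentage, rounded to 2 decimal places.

With y = 0.1155:
  t   CF        PV=CF/(1+0.1155)^t    t·PV        t(t+1)·PV
  1     4,500.00     4,034.0654     4,034.0654       8,068.1309
  2     4,500.00     3,616.3742     7,232.7484      21,698.2453
  3     4,500.00     3,241.9312     9,725.7935      38,903.1740
  4     4,500.00     2,906.2583    11,625.0333      58,125.1666
  5    54,500.00    31,553.5792   157,767.8959     946,607.3754
  Σ                 45,352.2083   190,385.5366   1,073,402.0922
P = 45,352.2083; D_Mac = 4.19793 yrs; D_mod = 3.76327 yrs; C = 19.02063.
Duration effect: -3.76327 × (-0.012) = +0.045159
Convexity effect: 0.5 × 19.02063 × (-0.012)² = +0.0013695
ΔP/P ≈ +0.045159 + 0.0013695 = +0.046529 = +4.6529%.

+4.65%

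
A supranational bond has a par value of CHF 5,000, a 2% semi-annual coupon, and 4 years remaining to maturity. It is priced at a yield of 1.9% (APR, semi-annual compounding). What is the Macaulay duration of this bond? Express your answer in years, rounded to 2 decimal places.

Periodic yield y = 0.0095. Discount each cash flow and weight by its period:
  t   CF        PV=CF/(1+0.0095)^t    t·PV
  1        50.00        49.5295        49.5295
  2        50.00        49.0634        98.1267
  3        50.00        48.6017       145.8050
  4        50.00        48.1443       192.5771
  5        50.00        47.6912       238.4561
  6        50.00        47.2424       283.4545
  7        50.00        46.7978       327.5848
  8     5,050.00     4,682.1012    37,456.8092
  Σ                  5,019.1714    38,792.3429
Price P = Σ PV = 5,019.1714.
Macaulay duration = Σ(t·PV) / P = 38,792.3429 / 5,019.1714 = 7.72883 half-year periods.
In years: 7.72883 / 2 = 3.86442 years.

3.86 years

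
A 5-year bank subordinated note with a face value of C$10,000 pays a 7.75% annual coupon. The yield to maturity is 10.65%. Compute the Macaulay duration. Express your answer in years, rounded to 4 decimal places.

Periodic yield y = 0.1065. Discount each cash flow and weight by its year:
  t   CF        PV=CF/(1+0.1065)^t    t·PV
  1       775.00       700.4067       700.4067
  2       775.00       632.9929     1,265.9859
  3       775.00       572.0677     1,716.2032
  4       775.00       517.0065     2,068.0261
  5    10,775.00     6,496.2120    32,481.0599
  Σ                  8,918.6859    38,231.6817
Price P = Σ PV = 8,918.6859.
Macaulay duration = Σ(t·PV) / P = 38,231.6817 / 8,918.6859 = 4.28669 years.

4.2867 years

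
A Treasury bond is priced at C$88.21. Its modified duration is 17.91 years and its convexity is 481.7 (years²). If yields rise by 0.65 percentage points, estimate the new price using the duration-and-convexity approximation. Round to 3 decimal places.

C$78.839

Duration effect: -D_mod·Δy = -17.91 × (+0.0065) = -0.116415
Convexity effect: ½·C·(Δy)² = 0.5 × 481.7 × (0.0065)² = +0.0101759125
ΔP/P ≈ -0.116415 + 0.0101759125 = -0.1062390875
New price ≈ 88.21 × (1 - 0.1062390875) = 78.838650091625.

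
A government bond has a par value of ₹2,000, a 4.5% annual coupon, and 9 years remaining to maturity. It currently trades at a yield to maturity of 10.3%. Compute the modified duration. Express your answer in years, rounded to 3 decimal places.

6.550 years

Periodic yield y = 0.103. First find Macaulay duration:
  t   CF        PV=CF/(1+0.103)^t    t·PV
  1        90.00        81.5956        81.5956
  2        90.00        73.9761       147.9522
  3        90.00        67.0681       201.2043
  4        90.00        60.8052       243.2207
  5        90.00        55.1271       275.6354
  6        90.00        49.9792       299.8753
  7        90.00        45.3121       317.1845
  8        90.00        41.0808       328.6460
  9     2,090.00       864.9015     7,784.1139
  Σ                  1,339.8457     9,679.4279
P = 1,339.8457; Macaulay duration = 9,679.4279 / 1,339.8457 = 7.22429 years.
Modified duration = D_Mac / (1 + y) = 7.22429 / 1.103 = 6.54967 years.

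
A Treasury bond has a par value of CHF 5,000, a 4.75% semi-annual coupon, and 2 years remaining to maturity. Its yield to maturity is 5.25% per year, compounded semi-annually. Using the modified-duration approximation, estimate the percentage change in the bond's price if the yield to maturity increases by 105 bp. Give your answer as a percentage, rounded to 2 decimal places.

-1.98%

Periodic yield y = 0.02625. Modified duration first:
  t   CF        PV=CF/(1+0.02625)^t    t·PV
  1       118.75       115.7125       115.7125
  2       118.75       112.7528       225.5056
  3       118.75       109.8687       329.6062
  4     5,118.75     4,614.7825    18,459.1301
  Σ                  4,953.1166    19,129.9544
P = 4,953.1166; D_Mac = 3.86221 half-year periods = 1.93110 yrs; D_mod = 1.93110/(1+0.02625) = 1.88171 yrs.
ΔP/P ≈ -D_mod · Δy = -1.88171 × (+0.0105) = -0.019758 = -1.9758%.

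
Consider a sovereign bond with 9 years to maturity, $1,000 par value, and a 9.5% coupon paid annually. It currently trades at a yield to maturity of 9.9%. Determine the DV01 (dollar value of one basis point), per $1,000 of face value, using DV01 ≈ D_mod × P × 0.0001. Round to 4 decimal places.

Periodic yield y = 0.099.
  t   CF        PV=CF/(1+0.099)^t    t·PV
  1        95.00        86.4422        86.4422
  2        95.00        78.6553       157.3107
  3        95.00        71.5699       214.7098
  4        95.00        65.1228       260.4911
  5        95.00        59.2564       296.2819
  6        95.00        53.9185       323.5107
  7        95.00        49.0614       343.4297
  8        95.00        44.6418       357.1347
  9     1,095.00       468.2037     4,213.8337
  Σ                    976.8721     6,253.1445
P = 976.8721; D_Mac = 6.40119 yrs; D_mod = 5.82456 yrs.
DV01 ≈ 5.82456 × 976.8721 × 0.0001 = 0.568985.

$0.5690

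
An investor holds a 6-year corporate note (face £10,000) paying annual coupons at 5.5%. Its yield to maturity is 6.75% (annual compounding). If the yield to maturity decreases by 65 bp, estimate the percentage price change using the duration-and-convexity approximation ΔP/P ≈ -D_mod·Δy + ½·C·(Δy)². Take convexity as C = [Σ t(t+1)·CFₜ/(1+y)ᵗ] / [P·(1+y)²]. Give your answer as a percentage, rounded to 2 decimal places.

+3.26%

With y = 0.0675:
  t   CF        PV=CF/(1+0.0675)^t    t·PV        t(t+1)·PV
  1       550.00       515.2225       515.2225       1,030.4450
  2       550.00       482.6440       965.2880       2,895.8641
  3       550.00       452.1255     1,356.3766       5,425.5065
  4       550.00       423.5368     1,694.1472       8,470.7361
  5       550.00       396.7558     1,983.7789      11,902.6736
  6    10,550.00     7,129.2716    42,775.6293     299,429.4054
  Σ                  9,399.5562    49,290.4426     329,154.6306
P = 9,399.5562; D_Mac = 5.24391 yrs; D_mod = 4.91233 yrs; C = 30.72960.
Duration effect: -4.91233 × (-0.0065) = +0.031930
Convexity effect: 0.5 × 30.72960 × (-0.0065)² = +0.0006492
ΔP/P ≈ +0.031930 + 0.0006492 = +0.032579 = +3.2579%.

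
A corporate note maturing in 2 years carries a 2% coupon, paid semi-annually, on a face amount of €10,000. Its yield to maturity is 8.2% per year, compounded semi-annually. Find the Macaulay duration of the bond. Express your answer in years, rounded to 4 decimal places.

1.9684 years

Periodic yield y = 0.041. Discount each cash flow and weight by its period:
  t   CF        PV=CF/(1+0.041)^t    t·PV
  1       100.00        96.0615        96.0615
  2       100.00        92.2781       184.5562
  3       100.00        88.6437       265.9311
  4    10,100.00     8,600.3961    34,401.5846
  Σ                  8,877.3794    34,948.1333
Price P = Σ PV = 8,877.3794.
Macaulay duration = Σ(t·PV) / P = 34,948.1333 / 8,877.3794 = 3.93676 half-year periods.
In years: 3.93676 / 2 = 1.96838 years.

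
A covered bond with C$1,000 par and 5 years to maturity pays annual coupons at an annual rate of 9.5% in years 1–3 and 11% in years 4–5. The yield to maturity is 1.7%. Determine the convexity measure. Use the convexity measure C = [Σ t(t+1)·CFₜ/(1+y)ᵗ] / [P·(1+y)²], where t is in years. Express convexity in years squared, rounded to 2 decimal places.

23.84

With y = 0.017:
  t   CF        PV=CF/(1+0.017)^t    t·PV        t(t+1)·PV
  1        95.00        93.4120        93.4120         186.8240
  2        95.00        91.8505       183.7011         551.1032
  3        95.00        90.3152       270.9455       1,083.7821
  4       110.00       102.8274       411.3096       2,056.5481
  5     1,110.00     1,020.2773     5,101.3864      30,608.3183
  Σ                  1,398.6824     6,060.7546      34,486.5757
P = 1,398.6824.
Convexity = Σ t(t+1)·PV / [P·(1+y)²] = 34,486.5757 / (1,398.6824 × 1.034289) = 23.83906.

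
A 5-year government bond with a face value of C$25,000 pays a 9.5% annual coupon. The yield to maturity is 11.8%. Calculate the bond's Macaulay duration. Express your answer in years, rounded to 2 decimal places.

4.17 years

Periodic yield y = 0.118. Discount each cash flow and weight by its year:
  t   CF        PV=CF/(1+0.118)^t    t·PV
  1     2,375.00     2,124.3292     2,124.3292
  2     2,375.00     1,900.1155     3,800.2311
  3     2,375.00     1,699.5667     5,098.7000
  4     2,375.00     1,520.1848     6,080.7394
  5    27,375.00    15,672.7465    78,363.7327
  Σ                 22,916.9427    95,467.7323
Price P = Σ PV = 22,916.9427.
Macaulay duration = Σ(t·PV) / P = 95,467.7323 / 22,916.9427 = 4.16581 years.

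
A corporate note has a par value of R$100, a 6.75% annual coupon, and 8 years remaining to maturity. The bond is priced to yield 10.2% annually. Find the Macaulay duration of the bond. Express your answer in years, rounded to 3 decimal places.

6.248 years

Periodic yield y = 0.102. Discount each cash flow and weight by its year:
  t   CF        PV=CF/(1+0.102)^t    t·PV
  1         6.75         6.1252         6.1252
  2         6.75         5.5583        11.1166
  3         6.75         5.0438        15.1314
  4         6.75         4.5770        18.3079
  5         6.75         4.1533        20.7666
  6         6.75         3.7689        22.6134
  7         6.75         3.4201        23.9404
  8       106.75        49.0812       392.6496
  Σ                     81.7278       510.6510
Price P = Σ PV = 81.7278.
Macaulay duration = Σ(t·PV) / P = 510.6510 / 81.7278 = 6.24820 years.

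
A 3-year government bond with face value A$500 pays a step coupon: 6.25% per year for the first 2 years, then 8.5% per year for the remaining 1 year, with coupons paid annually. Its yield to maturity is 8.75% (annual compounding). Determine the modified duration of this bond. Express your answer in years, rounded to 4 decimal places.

2.5969 years

Periodic yield y = 0.0875. First find Macaulay duration:
  t   CF        PV=CF/(1+0.0875)^t    t·PV
  1        31.25        28.7356        28.7356
  2        31.25        26.4236        52.8471
  3       542.50       421.8052     1,265.4156
  Σ                    476.9644     1,346.9984
P = 476.9644; Macaulay duration = 1,346.9984 / 476.9644 = 2.82411 years.
Modified duration = D_Mac / (1 + y) = 2.82411 / 1.0875 = 2.59688 years.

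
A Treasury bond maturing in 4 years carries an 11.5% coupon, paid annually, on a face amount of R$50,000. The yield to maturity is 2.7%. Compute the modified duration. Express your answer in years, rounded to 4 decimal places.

3.4113 years

Periodic yield y = 0.027. First find Macaulay duration:
  t   CF        PV=CF/(1+0.027)^t    t·PV
  1     5,750.00     5,598.8315     5,598.8315
  2     5,750.00     5,451.6373    10,903.2747
  3     5,750.00     5,308.3129    15,924.9387
  4    55,750.00    50,114.4649   200,457.8595
  Σ                 66,473.2467   232,884.9044
P = 66,473.2467; Macaulay duration = 232,884.9044 / 66,473.2467 = 3.50344 years.
Modified duration = D_Mac / (1 + y) = 3.50344 / 1.027 = 3.41133 years.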